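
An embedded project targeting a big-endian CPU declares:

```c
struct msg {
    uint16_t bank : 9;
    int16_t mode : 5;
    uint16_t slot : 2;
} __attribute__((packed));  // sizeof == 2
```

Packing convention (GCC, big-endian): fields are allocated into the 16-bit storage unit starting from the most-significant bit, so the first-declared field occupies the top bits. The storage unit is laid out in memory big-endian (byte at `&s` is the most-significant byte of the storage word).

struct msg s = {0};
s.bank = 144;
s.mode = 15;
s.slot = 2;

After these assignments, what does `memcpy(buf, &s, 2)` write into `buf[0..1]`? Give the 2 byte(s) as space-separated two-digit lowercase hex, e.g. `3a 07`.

bank:9 = 144 → 0x90 << 7 → word 0x4800
mode:5 = 15 → 0xf << 2 → word 0x483c
slot:2 = 2 → 0x2 << 0 → word 0x483e
word = 0x483e → big-endian bytes:
  [0]=0x48  [1]=0x3e

48 3e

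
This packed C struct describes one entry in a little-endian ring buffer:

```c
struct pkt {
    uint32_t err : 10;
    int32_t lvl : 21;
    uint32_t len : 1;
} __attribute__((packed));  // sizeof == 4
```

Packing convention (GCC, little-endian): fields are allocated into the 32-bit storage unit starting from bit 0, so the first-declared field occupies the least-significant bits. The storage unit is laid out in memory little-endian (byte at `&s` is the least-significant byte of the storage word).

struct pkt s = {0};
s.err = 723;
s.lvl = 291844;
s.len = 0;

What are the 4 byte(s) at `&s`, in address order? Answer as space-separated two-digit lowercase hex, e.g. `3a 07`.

err (10b) val=723 bits=0x2d3 at bit 0: 0x000002d3
lvl (21b) val=291844 bits=0x47404 at bit 10: 0x11d012d3
len (1b) val=0 bits=0x0 at bit 31: 0x11d012d3
word = 0x11d012d3 → little-endian bytes:
  [0]=0xd3  [1]=0x12  [2]=0xd0  [3]=0x11

d3 12 d0 11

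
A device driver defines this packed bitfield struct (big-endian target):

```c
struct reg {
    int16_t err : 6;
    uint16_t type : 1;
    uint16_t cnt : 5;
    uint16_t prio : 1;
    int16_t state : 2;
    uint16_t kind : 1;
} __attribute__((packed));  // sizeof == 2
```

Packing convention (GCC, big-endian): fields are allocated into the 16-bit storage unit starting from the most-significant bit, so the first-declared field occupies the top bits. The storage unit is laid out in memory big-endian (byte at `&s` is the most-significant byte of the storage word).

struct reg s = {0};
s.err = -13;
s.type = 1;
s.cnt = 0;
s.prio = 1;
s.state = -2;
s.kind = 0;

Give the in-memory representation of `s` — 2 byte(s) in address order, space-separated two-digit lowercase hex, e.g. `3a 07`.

[10+:6] err=-13 & 0x3f = 0x33; word=0xcc00
[9+:1] type=1 & 0x1 = 0x1; word=0xce00
[4+:5] cnt=0 & 0x1f = 0x0; word=0xce00
[3+:1] prio=1 & 0x1 = 0x1; word=0xce08
[1+:2] state=-2 & 0x3 = 0x2; word=0xce0c
[0+:1] kind=0 & 0x1 = 0x0; word=0xce0c
word = 0xce0c → big-endian bytes:
  [0]=0xce  [1]=0x0c

ce 0c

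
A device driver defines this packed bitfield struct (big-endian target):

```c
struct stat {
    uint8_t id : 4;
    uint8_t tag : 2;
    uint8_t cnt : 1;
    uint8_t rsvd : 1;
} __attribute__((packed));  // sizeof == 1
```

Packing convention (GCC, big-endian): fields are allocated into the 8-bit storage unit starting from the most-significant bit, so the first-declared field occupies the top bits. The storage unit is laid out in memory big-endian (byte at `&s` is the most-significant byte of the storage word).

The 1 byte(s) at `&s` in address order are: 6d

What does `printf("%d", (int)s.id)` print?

6

[0]=0x6d (big-endian) → word 0x6d
id [4+:4] = (word>>4) & 0xf = 6  ←
tag [2+:2] = (word>>2) & 0x3 = 3
cnt [1+:1] = (word>>1) & 0x1 = 0
rsvd [0+:1] = (word>>0) & 0x1 = 1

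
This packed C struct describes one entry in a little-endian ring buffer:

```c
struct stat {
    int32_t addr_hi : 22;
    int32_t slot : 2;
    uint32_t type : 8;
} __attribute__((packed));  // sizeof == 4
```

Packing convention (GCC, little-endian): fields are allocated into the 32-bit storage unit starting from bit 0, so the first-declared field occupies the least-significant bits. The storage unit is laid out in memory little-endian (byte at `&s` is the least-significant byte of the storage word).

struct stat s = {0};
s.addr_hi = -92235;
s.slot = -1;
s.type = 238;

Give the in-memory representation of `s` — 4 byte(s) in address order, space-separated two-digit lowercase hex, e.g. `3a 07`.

b5 97 fe ee

[0+:22] addr_hi=-92235 & 0x3fffff = 0x3e97b5; word=0x003e97b5
[22+:2] slot=-1 & 0x3 = 0x3; word=0x00fe97b5
[24+:8] type=238 & 0xff = 0xee; word=0xeefe97b5
word = 0xeefe97b5 → little-endian bytes:
  [0]=0xb5  [1]=0x97  [2]=0xfe  [3]=0xee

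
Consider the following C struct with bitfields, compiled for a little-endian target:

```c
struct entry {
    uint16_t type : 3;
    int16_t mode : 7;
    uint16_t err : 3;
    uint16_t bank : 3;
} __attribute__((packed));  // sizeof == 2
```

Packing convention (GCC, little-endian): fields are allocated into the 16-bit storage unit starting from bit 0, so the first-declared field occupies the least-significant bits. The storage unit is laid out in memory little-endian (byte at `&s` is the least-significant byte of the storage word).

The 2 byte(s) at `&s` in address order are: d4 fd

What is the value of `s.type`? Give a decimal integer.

4

[0]=0xd4 [1]=0xfd (little-endian) → word 0xfdd4
type [0+:3] = (word>>0) & 0x7 = 4  ←
mode [3+:7] = (word>>3) & 0x7f = 58
err [10+:3] = (word>>10) & 0x7 = 7
bank [13+:3] = (word>>13) & 0x7 = 7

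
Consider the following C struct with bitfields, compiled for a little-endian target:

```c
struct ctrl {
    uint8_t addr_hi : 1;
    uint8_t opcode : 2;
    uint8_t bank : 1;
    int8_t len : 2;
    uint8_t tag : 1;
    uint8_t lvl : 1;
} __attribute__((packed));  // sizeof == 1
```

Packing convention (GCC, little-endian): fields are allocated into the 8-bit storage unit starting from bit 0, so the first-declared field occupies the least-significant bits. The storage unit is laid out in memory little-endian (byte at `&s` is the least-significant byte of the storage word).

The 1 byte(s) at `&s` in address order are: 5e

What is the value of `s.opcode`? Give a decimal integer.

3

[0]=0x5e (little-endian) → word 0x5e
addr_hi [0+:1] = (word>>0) & 0x1 = 0
opcode [1+:2] = (word>>1) & 0x3 = 3  ←
bank [3+:1] = (word>>3) & 0x1 = 1
len [4+:2] = (word>>4) & 0x3 = 1
tag [6+:1] = (word>>6) & 0x1 = 1
lvl [7+:1] = (word>>7) & 0x1 = 0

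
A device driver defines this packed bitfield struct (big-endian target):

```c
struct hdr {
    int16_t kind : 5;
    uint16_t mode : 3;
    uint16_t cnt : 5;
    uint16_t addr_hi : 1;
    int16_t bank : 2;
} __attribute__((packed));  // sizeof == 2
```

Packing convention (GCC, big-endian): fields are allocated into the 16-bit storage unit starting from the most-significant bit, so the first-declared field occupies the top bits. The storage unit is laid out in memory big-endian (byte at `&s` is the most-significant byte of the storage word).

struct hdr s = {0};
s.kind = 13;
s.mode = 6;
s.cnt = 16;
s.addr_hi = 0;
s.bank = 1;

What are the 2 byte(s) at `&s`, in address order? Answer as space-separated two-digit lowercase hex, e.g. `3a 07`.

6e 81

kind:5 = 13 → 0xd << 11 → word 0x6800
mode:3 = 6 → 0x6 << 8 → word 0x6e00
cnt:5 = 16 → 0x10 << 3 → word 0x6e80
addr_hi:1 = 0 → 0x0 << 2 → word 0x6e80
bank:2 = 1 → 0x1 << 0 → word 0x6e81
word = 0x6e81 → big-endian bytes:
  [0]=0x6e  [1]=0x81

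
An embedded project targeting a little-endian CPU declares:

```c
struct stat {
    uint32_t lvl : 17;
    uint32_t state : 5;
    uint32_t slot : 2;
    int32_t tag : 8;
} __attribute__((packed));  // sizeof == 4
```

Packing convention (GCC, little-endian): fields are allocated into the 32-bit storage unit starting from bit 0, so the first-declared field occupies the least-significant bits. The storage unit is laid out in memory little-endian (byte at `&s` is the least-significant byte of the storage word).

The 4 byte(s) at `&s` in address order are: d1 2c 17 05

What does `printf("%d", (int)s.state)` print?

[0]=0xd1 [1]=0x2c [2]=0x17 [3]=0x05 (little-endian) → word 0x05172cd1
lvl [0+:17] = (word>>0) & 0x1ffff = 77009
state [17+:5] = (word>>17) & 0x1f = 11  ←
slot [22+:2] = (word>>22) & 0x3 = 0
tag [24+:8] = (word>>24) & 0xff = 5

11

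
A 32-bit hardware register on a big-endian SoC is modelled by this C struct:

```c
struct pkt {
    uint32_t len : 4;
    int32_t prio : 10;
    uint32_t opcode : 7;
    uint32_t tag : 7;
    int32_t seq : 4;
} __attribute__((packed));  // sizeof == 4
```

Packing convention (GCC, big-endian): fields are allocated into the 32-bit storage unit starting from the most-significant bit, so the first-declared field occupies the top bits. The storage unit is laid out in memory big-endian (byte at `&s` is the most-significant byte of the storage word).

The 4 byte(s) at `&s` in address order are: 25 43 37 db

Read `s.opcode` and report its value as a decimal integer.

[0]=0x25 [1]=0x43 [2]=0x37 [3]=0xdb (big-endian) → word 0x254337db
len [28+:4] = (word>>28) & 0xf = 2
prio [18+:10] = (word>>18) & 0x3ff = 336
opcode [11+:7] = (word>>11) & 0x7f = 102  ←
tag [4+:7] = (word>>4) & 0x7f = 125
seq [0+:4] = (word>>0) & 0xf = 11

102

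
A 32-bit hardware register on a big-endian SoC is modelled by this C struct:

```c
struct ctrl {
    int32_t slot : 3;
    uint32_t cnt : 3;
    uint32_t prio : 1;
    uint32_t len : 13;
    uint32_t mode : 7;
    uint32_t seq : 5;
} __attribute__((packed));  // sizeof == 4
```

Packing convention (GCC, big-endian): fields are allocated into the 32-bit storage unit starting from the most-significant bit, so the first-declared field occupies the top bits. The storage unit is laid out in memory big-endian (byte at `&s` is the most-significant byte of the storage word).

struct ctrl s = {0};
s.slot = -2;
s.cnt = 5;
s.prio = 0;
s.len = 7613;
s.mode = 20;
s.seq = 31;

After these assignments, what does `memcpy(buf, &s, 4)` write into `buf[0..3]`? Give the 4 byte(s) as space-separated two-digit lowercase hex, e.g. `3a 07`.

d5 db d2 9f

slot (3b) val=-2 bits=0x6 at bit 29: 0xc0000000
cnt (3b) val=5 bits=0x5 at bit 26: 0xd4000000
prio (1b) val=0 bits=0x0 at bit 25: 0xd4000000
len (13b) val=7613 bits=0x1dbd at bit 12: 0xd5dbd000
mode (7b) val=20 bits=0x14 at bit 5: 0xd5dbd280
seq (5b) val=31 bits=0x1f at bit 0: 0xd5dbd29f
word = 0xd5dbd29f → big-endian bytes:
  [0]=0xd5  [1]=0xdb  [2]=0xd2  [3]=0x9f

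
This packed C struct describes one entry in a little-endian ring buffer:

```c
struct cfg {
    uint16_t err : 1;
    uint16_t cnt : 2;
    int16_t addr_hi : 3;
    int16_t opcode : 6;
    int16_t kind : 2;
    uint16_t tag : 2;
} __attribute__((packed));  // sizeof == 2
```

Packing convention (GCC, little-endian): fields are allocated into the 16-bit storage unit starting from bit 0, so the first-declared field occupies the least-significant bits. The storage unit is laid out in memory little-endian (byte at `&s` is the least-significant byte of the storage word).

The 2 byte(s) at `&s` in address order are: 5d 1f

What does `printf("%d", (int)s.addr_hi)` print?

[0]=0x5d [1]=0x1f (little-endian) → word 0x1f5d
err [0+:1] = (word>>0) & 0x1 = 1
cnt [1+:2] = (word>>1) & 0x3 = 2
addr_hi [3+:3] = (word>>3) & 0x7 = 3  ←
opcode [6+:6] = (word>>6) & 0x3f = 61
kind [12+:2] = (word>>12) & 0x3 = 1
tag [14+:2] = (word>>14) & 0x3 = 0
addr_hi signed 3b, MSB=0: value = 3

3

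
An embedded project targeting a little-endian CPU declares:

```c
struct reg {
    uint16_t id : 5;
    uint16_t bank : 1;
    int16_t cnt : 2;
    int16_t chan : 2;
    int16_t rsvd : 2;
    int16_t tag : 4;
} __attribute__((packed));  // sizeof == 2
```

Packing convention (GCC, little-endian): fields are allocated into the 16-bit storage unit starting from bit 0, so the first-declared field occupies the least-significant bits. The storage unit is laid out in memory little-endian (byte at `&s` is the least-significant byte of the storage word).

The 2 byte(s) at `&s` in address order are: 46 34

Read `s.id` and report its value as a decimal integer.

6

[0]=0x46 [1]=0x34 (little-endian) → word 0x3446
id:5 @ bit 0 → (0x3446>>0)&0x1f = 0x6  ←
bank:1 @ bit 5 → (0x3446>>5)&0x1 = 0x0
cnt:2 @ bit 6 → (0x3446>>6)&0x3 = 0x1
chan:2 @ bit 8 → (0x3446>>8)&0x3 = 0x0
rsvd:2 @ bit 10 → (0x3446>>10)&0x3 = 0x1
tag:4 @ bit 12 → (0x3446>>12)&0xf = 0x3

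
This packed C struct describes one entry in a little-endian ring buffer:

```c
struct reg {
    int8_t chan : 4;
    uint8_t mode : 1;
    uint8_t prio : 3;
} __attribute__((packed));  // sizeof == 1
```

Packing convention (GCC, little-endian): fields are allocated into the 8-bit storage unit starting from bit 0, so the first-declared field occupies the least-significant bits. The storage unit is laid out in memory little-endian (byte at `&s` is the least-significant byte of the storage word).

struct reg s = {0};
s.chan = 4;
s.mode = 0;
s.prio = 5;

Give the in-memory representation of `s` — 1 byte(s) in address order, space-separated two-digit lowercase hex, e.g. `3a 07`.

chan:4 = 4 → 0x4 << 0 → word 0x04
mode:1 = 0 → 0x0 << 4 → word 0x04
prio:3 = 5 → 0x5 << 5 → word 0xa4
word = 0xa4 → little-endian bytes:
  [0]=0xa4

a4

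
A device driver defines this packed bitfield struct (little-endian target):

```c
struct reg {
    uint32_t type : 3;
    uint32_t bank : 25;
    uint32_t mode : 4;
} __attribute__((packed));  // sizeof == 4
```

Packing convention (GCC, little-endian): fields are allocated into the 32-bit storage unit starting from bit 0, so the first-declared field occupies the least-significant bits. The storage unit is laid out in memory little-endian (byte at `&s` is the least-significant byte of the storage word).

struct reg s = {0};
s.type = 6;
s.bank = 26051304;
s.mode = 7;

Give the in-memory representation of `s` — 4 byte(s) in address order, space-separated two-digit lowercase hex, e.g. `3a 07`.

[0+:3] type=6 & 0x7 = 0x6; word=0x00000006
[3+:25] bank=26051304 & 0x1ffffff = 0x18d82e8; word=0x0c6c1746
[28+:4] mode=7 & 0xf = 0x7; word=0x7c6c1746
word = 0x7c6c1746 → little-endian bytes:
  [0]=0x46  [1]=0x17  [2]=0x6c  [3]=0x7c

46 17 6c 7c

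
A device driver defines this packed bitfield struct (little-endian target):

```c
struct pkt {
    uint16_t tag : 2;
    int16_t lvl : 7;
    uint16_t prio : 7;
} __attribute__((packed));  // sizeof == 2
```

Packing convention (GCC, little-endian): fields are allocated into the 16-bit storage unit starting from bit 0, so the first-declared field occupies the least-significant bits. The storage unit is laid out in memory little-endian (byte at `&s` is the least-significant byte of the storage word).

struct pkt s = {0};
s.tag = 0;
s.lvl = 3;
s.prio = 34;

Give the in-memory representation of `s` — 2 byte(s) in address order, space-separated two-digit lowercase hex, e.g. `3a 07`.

tag:2 = 0 → 0x0 << 0 → word 0x0000
lvl:7 = 3 → 0x3 << 2 → word 0x000c
prio:7 = 34 → 0x22 << 9 → word 0x440c
word = 0x440c → little-endian bytes:
  [0]=0x0c  [1]=0x44

0c 44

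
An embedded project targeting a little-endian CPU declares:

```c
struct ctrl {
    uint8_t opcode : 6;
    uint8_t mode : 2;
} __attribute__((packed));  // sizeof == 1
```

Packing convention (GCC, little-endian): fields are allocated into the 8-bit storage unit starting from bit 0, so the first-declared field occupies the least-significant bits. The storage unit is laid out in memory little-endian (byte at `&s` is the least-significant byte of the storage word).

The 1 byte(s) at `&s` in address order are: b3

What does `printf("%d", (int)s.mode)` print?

[0]=0xb3 (little-endian) → word 0xb3
opcode:6 @ bit 0 → (0xb3>>0)&0x3f = 0x33
mode:2 @ bit 6 → (0xb3>>6)&0x3 = 0x2  ←

2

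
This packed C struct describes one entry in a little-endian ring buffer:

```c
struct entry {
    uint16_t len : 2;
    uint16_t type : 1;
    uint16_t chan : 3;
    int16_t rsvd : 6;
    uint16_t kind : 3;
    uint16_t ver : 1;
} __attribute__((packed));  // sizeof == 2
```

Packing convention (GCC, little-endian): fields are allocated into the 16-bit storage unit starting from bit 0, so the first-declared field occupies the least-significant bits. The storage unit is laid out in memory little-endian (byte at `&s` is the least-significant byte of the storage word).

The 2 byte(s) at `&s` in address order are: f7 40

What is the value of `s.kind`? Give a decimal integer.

4

[0]=0xf7 [1]=0x40 (little-endian) → word 0x40f7
len [0+:2] = (word>>0) & 0x3 = 3
type [2+:1] = (word>>2) & 0x1 = 1
chan [3+:3] = (word>>3) & 0x7 = 6
rsvd [6+:6] = (word>>6) & 0x3f = 3
kind [12+:3] = (word>>12) & 0x7 = 4  ←
ver [15+:1] = (word>>15) & 0x1 = 0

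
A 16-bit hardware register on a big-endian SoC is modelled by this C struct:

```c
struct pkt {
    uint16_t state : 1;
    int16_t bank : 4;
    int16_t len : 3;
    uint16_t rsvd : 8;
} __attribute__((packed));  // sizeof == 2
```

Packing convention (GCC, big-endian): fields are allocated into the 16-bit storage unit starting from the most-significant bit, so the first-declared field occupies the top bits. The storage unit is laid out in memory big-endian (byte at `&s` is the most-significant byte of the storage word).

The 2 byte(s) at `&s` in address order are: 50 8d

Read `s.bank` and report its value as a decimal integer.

-6

[0]=0x50 [1]=0x8d (big-endian) → word 0x508d
state [15+:1] = (word>>15) & 0x1 = 0
bank [11+:4] = (word>>11) & 0xf = 10  ←
len [8+:3] = (word>>8) & 0x7 = 0
rsvd [0+:8] = (word>>0) & 0xff = 141
bank signed 4b, MSB=1: 10 - 16 = -6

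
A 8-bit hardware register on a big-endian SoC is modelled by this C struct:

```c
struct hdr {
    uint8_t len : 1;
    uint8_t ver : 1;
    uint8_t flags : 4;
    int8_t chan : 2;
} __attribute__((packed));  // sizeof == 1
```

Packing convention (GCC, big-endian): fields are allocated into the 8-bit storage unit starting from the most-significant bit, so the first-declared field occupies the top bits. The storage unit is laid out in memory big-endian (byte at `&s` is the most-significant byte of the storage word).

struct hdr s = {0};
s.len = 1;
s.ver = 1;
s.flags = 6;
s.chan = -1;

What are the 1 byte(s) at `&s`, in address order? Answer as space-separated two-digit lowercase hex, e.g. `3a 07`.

db

len:1 = 1 → 0x1 << 7 → word 0x80
ver:1 = 1 → 0x1 << 6 → word 0xc0
flags:4 = 6 → 0x6 << 2 → word 0xd8
chan:2 = -1 → 0x3 << 0 → word 0xdb
word = 0xdb → big-endian bytes:
  [0]=0xdb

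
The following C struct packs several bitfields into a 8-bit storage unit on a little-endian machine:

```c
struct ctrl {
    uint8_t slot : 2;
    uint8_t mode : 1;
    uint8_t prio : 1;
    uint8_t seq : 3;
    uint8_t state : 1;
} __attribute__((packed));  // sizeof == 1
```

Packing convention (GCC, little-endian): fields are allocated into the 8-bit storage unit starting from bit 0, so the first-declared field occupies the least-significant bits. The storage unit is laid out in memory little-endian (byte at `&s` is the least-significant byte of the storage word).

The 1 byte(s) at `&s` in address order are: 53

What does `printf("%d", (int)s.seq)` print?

[0]=0x53 (little-endian) → word 0x53
slot:2 @ bit 0 → (0x53>>0)&0x3 = 0x3
mode:1 @ bit 2 → (0x53>>2)&0x1 = 0x0
prio:1 @ bit 3 → (0x53>>3)&0x1 = 0x0
seq:3 @ bit 4 → (0x53>>4)&0x7 = 0x5  ←
state:1 @ bit 7 → (0x53>>7)&0x1 = 0x0

5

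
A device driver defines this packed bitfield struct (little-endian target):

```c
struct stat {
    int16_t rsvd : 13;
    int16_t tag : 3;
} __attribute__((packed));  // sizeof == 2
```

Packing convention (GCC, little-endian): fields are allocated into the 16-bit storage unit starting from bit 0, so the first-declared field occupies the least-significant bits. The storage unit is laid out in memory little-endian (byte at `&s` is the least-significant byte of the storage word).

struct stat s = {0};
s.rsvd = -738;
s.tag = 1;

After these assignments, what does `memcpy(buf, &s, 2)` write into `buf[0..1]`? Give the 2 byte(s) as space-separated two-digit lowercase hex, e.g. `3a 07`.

[0+:13] rsvd=-738 & 0x1fff = 0x1d1e; word=0x1d1e
[13+:3] tag=1 & 0x7 = 0x1; word=0x3d1e
word = 0x3d1e → little-endian bytes:
  [0]=0x1e  [1]=0x3d

1e 3d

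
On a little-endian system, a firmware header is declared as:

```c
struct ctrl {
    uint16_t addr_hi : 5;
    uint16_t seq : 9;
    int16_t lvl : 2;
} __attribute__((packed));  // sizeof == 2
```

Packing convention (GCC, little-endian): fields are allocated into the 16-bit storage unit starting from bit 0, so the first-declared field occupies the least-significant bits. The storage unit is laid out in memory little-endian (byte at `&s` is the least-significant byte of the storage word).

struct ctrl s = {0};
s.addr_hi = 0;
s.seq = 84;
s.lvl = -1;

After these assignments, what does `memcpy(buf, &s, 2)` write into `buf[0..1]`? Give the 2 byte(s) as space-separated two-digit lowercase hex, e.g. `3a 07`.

[0+:5] addr_hi=0 & 0x1f = 0x0; word=0x0000
[5+:9] seq=84 & 0x1ff = 0x54; word=0x0a80
[14+:2] lvl=-1 & 0x3 = 0x3; word=0xca80
word = 0xca80 → little-endian bytes:
  [0]=0x80  [1]=0xca

80 ca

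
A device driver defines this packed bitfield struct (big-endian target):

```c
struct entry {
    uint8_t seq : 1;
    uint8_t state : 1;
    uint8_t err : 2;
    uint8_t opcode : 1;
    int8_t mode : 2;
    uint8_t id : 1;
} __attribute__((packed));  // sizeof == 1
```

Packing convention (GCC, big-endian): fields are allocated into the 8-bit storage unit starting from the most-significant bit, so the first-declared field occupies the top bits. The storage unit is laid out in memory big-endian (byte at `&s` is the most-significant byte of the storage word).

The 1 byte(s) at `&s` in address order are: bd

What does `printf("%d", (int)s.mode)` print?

[0]=0xbd (big-endian) → word 0xbd
seq [7+:1] = (word>>7) & 0x1 = 1
state [6+:1] = (word>>6) & 0x1 = 0
err [4+:2] = (word>>4) & 0x3 = 3
opcode [3+:1] = (word>>3) & 0x1 = 1
mode [1+:2] = (word>>1) & 0x3 = 2  ←
id [0+:1] = (word>>0) & 0x1 = 1
mode signed 2b, MSB=1: 2 - 4 = -2

-2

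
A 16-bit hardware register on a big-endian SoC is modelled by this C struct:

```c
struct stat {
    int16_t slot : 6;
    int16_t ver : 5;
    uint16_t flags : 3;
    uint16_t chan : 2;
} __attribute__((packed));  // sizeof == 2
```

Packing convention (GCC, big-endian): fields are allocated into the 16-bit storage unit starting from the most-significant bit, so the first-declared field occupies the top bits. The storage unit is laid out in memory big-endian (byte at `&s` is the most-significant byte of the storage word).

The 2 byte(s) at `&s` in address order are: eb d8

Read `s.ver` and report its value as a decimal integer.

[0]=0xeb [1]=0xd8 (big-endian) → word 0xebd8
slot:6 @ bit 10 → (0xebd8>>10)&0x3f = 0x3a
ver:5 @ bit 5 → (0xebd8>>5)&0x1f = 0x1e  ←
flags:3 @ bit 2 → (0xebd8>>2)&0x7 = 0x6
chan:2 @ bit 0 → (0xebd8>>0)&0x3 = 0x0
ver signed 5b, MSB=1: 30 - 32 = -2

-2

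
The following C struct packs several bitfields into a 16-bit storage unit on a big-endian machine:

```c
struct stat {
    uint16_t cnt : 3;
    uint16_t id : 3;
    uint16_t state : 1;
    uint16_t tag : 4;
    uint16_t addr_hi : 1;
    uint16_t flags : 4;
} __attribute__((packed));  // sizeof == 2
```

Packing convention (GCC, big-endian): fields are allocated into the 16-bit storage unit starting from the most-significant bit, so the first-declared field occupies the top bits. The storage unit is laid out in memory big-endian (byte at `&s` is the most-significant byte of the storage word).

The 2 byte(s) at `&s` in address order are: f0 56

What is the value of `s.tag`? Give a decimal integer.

2

[0]=0xf0 [1]=0x56 (big-endian) → word 0xf056
cnt [13+:3] = (word>>13) & 0x7 = 7
id [10+:3] = (word>>10) & 0x7 = 4
state [9+:1] = (word>>9) & 0x1 = 0
tag [5+:4] = (word>>5) & 0xf = 2  ←
addr_hi [4+:1] = (word>>4) & 0x1 = 1
flags [0+:4] = (word>>0) & 0xf = 6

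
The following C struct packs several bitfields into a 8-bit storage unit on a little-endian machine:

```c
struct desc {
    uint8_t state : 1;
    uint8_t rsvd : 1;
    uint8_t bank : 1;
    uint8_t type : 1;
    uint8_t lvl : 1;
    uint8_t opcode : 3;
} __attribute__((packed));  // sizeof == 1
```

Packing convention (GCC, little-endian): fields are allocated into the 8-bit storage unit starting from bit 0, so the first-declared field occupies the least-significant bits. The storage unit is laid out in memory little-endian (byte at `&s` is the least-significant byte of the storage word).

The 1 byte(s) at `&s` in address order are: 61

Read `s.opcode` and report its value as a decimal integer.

3

[0]=0x61 (little-endian) → word 0x61
state [0+:1] = (word>>0) & 0x1 = 1
rsvd [1+:1] = (word>>1) & 0x1 = 0
bank [2+:1] = (word>>2) & 0x1 = 0
type [3+:1] = (word>>3) & 0x1 = 0
lvl [4+:1] = (word>>4) & 0x1 = 0
opcode [5+:3] = (word>>5) & 0x7 = 3  ←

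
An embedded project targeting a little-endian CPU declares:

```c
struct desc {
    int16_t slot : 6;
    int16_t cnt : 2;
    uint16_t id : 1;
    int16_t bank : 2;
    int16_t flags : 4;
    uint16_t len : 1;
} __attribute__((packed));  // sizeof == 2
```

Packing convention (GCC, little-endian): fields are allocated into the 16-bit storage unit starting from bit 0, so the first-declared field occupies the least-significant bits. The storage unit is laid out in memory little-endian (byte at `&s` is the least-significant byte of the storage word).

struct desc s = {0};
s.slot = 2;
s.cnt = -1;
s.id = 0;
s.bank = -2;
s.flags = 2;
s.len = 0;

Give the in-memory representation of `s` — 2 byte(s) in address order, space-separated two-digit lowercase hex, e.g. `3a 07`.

slot:6 = 2 → 0x2 << 0 → word 0x0002
cnt:2 = -1 → 0x3 << 6 → word 0x00c2
id:1 = 0 → 0x0 << 8 → word 0x00c2
bank:2 = -2 → 0x2 << 9 → word 0x04c2
flags:4 = 2 → 0x2 << 11 → word 0x14c2
len:1 = 0 → 0x0 << 15 → word 0x14c2
word = 0x14c2 → little-endian bytes:
  [0]=0xc2  [1]=0x14

c2 14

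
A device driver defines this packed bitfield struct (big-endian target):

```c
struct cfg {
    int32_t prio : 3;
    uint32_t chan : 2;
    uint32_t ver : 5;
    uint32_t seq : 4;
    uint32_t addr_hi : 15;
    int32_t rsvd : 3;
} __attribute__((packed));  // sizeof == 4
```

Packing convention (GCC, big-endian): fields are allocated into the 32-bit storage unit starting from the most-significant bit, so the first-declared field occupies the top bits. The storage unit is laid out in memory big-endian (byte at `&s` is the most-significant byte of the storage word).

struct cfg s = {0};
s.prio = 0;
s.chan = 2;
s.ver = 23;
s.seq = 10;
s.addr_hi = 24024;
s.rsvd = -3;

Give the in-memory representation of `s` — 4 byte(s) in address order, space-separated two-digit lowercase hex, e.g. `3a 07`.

[29+:3] prio=0 & 0x7 = 0x0; word=0x00000000
[27+:2] chan=2 & 0x3 = 0x2; word=0x10000000
[22+:5] ver=23 & 0x1f = 0x17; word=0x15c00000
[18+:4] seq=10 & 0xf = 0xa; word=0x15e80000
[3+:15] addr_hi=24024 & 0x7fff = 0x5dd8; word=0x15eaeec0
[0+:3] rsvd=-3 & 0x7 = 0x5; word=0x15eaeec5
word = 0x15eaeec5 → big-endian bytes:
  [0]=0x15  [1]=0xea  [2]=0xee  [3]=0xc5

15 ea ee c5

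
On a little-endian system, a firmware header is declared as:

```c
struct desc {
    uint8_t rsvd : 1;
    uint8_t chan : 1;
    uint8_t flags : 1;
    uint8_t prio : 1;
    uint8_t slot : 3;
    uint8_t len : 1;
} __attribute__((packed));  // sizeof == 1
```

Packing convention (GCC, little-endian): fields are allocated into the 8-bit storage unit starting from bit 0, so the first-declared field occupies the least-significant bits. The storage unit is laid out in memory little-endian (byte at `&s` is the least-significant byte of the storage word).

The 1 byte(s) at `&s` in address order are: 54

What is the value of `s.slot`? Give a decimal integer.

5

[0]=0x54 (little-endian) → word 0x54
rsvd [0+:1] = (word>>0) & 0x1 = 0
chan [1+:1] = (word>>1) & 0x1 = 0
flags [2+:1] = (word>>2) & 0x1 = 1
prio [3+:1] = (word>>3) & 0x1 = 0
slot [4+:3] = (word>>4) & 0x7 = 5  ←
len [7+:1] = (word>>7) & 0x1 = 0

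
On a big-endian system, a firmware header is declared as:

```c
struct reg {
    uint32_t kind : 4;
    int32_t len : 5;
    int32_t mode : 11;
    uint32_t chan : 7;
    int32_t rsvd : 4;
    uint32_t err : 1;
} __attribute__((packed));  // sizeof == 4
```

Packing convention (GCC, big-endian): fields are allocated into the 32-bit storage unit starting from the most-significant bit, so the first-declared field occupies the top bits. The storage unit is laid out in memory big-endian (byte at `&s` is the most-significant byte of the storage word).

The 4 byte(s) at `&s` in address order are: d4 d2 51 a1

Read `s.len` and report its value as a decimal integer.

9

[0]=0xd4 [1]=0xd2 [2]=0x51 [3]=0xa1 (big-endian) → word 0xd4d251a1
kind:4 @ bit 28 → (0xd4d251a1>>28)&0xf = 0xd
len:5 @ bit 23 → (0xd4d251a1>>23)&0x1f = 0x9  ←
mode:11 @ bit 12 → (0xd4d251a1>>12)&0x7ff = 0x525
chan:7 @ bit 5 → (0xd4d251a1>>5)&0x7f = 0xd
rsvd:4 @ bit 1 → (0xd4d251a1>>1)&0xf = 0x0
err:1 @ bit 0 → (0xd4d251a1>>0)&0x1 = 0x1
len signed 5b, MSB=0: value = 9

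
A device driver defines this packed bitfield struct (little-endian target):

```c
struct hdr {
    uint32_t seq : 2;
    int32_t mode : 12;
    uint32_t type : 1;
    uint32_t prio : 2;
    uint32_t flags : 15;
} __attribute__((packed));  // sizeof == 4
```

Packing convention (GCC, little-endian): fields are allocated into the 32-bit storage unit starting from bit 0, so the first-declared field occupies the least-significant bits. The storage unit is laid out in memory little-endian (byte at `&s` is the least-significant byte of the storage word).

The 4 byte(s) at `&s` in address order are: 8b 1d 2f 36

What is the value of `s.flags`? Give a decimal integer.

6935

[0]=0x8b [1]=0x1d [2]=0x2f [3]=0x36 (little-endian) → word 0x362f1d8b
seq [0+:2] = (word>>0) & 0x3 = 3
mode [2+:12] = (word>>2) & 0xfff = 1890
type [14+:1] = (word>>14) & 0x1 = 0
prio [15+:2] = (word>>15) & 0x3 = 2
flags [17+:15] = (word>>17) & 0x7fff = 6935  ←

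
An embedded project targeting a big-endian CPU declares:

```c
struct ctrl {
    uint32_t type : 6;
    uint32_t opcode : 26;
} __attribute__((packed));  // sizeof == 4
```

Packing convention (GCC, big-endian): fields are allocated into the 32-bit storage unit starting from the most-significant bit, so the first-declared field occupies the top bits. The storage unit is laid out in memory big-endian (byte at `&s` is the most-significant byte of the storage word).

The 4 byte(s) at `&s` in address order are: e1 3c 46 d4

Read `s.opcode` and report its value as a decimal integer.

20727508

[0]=0xe1 [1]=0x3c [2]=0x46 [3]=0xd4 (big-endian) → word 0xe13c46d4
type:6 @ bit 26 → (0xe13c46d4>>26)&0x3f = 0x38
opcode:26 @ bit 0 → (0xe13c46d4>>0)&0x3ffffff = 0x13c46d4  ←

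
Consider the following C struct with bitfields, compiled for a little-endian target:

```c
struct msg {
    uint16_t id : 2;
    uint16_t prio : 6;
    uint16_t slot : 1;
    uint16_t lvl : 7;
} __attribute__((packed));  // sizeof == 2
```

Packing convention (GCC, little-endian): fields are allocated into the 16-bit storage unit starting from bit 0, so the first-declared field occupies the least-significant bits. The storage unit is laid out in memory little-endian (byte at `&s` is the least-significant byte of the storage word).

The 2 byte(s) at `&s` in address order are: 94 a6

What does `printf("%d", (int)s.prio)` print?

[0]=0x94 [1]=0xa6 (little-endian) → word 0xa694
id [0+:2] = (word>>0) & 0x3 = 0
prio [2+:6] = (word>>2) & 0x3f = 37  ←
slot [8+:1] = (word>>8) & 0x1 = 0
lvl [9+:7] = (word>>9) & 0x7f = 83

37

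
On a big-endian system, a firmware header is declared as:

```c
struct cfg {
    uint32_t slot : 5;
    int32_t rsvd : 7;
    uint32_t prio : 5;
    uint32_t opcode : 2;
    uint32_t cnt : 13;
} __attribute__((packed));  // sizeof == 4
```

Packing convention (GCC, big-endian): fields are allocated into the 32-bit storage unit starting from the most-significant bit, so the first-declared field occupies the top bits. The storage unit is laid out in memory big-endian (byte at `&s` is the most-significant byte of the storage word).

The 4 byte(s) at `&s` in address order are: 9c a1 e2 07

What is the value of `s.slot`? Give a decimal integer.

[0]=0x9c [1]=0xa1 [2]=0xe2 [3]=0x07 (big-endian) → word 0x9ca1e207
slot:5 @ bit 27 → (0x9ca1e207>>27)&0x1f = 0x13  ←
rsvd:7 @ bit 20 → (0x9ca1e207>>20)&0x7f = 0x4a
prio:5 @ bit 15 → (0x9ca1e207>>15)&0x1f = 0x3
opcode:2 @ bit 13 → (0x9ca1e207>>13)&0x3 = 0x3
cnt:13 @ bit 0 → (0x9ca1e207>>0)&0x1fff = 0x207

19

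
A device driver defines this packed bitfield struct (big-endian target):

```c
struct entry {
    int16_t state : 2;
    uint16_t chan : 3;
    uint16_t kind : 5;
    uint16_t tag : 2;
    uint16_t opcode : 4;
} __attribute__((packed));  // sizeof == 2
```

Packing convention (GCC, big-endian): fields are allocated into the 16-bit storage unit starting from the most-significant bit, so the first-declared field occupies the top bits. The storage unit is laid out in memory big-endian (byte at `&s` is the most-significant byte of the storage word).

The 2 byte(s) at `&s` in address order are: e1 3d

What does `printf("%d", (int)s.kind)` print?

4

[0]=0xe1 [1]=0x3d (big-endian) → word 0xe13d
state [14+:2] = (word>>14) & 0x3 = 3
chan [11+:3] = (word>>11) & 0x7 = 4
kind [6+:5] = (word>>6) & 0x1f = 4  ←
tag [4+:2] = (word>>4) & 0x3 = 3
opcode [0+:4] = (word>>0) & 0xf = 13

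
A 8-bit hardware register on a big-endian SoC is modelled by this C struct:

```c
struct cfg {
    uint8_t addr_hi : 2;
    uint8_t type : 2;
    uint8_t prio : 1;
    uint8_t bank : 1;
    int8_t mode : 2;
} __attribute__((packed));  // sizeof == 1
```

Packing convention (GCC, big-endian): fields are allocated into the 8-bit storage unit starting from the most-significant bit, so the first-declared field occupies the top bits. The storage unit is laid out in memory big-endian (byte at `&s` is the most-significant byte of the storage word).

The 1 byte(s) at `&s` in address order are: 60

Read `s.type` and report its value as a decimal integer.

2

[0]=0x60 (big-endian) → word 0x60
addr_hi [6+:2] = (word>>6) & 0x3 = 1
type [4+:2] = (word>>4) & 0x3 = 2  ←
prio [3+:1] = (word>>3) & 0x1 = 0
bank [2+:1] = (word>>2) & 0x1 = 0
mode [0+:2] = (word>>0) & 0x3 = 0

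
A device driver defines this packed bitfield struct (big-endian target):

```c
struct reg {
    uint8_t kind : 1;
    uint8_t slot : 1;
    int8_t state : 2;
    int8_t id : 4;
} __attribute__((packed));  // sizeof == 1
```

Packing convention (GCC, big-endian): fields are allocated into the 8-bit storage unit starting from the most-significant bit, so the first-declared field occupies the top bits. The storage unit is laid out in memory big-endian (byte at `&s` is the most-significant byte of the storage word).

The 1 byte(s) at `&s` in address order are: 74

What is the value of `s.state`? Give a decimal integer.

[0]=0x74 (big-endian) → word 0x74
kind [7+:1] = (word>>7) & 0x1 = 0
slot [6+:1] = (word>>6) & 0x1 = 1
state [4+:2] = (word>>4) & 0x3 = 3  ←
id [0+:4] = (word>>0) & 0xf = 4
state signed 2b, MSB=1: 3 - 4 = -1

-1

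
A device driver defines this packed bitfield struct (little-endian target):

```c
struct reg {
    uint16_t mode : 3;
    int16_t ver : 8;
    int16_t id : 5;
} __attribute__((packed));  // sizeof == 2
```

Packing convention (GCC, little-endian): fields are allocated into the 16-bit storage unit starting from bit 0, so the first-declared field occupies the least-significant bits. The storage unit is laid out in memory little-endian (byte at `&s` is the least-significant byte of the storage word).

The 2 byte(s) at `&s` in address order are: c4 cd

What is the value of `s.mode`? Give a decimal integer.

[0]=0xc4 [1]=0xcd (little-endian) → word 0xcdc4
mode:3 @ bit 0 → (0xcdc4>>0)&0x7 = 0x4  ←
ver:8 @ bit 3 → (0xcdc4>>3)&0xff = 0xb8
id:5 @ bit 11 → (0xcdc4>>11)&0x1f = 0x19

4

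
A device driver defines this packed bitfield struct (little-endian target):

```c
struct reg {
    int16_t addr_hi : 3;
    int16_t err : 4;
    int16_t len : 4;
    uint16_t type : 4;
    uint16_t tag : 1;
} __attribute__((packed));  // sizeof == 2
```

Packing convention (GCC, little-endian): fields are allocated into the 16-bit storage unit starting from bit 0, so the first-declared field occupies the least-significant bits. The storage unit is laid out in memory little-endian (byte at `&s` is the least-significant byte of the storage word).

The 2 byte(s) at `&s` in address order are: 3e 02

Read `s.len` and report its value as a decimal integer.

[0]=0x3e [1]=0x02 (little-endian) → word 0x023e
addr_hi [0+:3] = (word>>0) & 0x7 = 6
err [3+:4] = (word>>3) & 0xf = 7
len [7+:4] = (word>>7) & 0xf = 4  ←
type [11+:4] = (word>>11) & 0xf = 0
tag [15+:1] = (word>>15) & 0x1 = 0
len signed 4b, MSB=0: value = 4

4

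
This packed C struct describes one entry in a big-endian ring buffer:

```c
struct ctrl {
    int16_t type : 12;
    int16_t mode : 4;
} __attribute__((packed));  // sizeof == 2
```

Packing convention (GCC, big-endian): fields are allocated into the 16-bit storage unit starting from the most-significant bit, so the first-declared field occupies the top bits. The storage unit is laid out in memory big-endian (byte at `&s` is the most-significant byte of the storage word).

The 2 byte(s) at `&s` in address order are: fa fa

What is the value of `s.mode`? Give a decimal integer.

[0]=0xfa [1]=0xfa (big-endian) → word 0xfafa
type [4+:12] = (word>>4) & 0xfff = 4015
mode [0+:4] = (word>>0) & 0xf = 10  ←
mode signed 4b, MSB=1: 10 - 16 = -6

-6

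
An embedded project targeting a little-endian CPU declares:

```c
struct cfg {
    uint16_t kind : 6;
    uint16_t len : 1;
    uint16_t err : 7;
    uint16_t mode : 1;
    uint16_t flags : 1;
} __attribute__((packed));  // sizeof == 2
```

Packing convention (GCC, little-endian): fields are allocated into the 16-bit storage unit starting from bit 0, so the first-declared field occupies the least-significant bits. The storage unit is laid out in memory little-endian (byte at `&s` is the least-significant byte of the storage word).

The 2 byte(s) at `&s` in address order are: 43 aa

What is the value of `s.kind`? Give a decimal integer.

3

[0]=0x43 [1]=0xaa (little-endian) → word 0xaa43
kind [0+:6] = (word>>0) & 0x3f = 3  ←
len [6+:1] = (word>>6) & 0x1 = 1
err [7+:7] = (word>>7) & 0x7f = 84
mode [14+:1] = (word>>14) & 0x1 = 0
flags [15+:1] = (word>>15) & 0x1 = 1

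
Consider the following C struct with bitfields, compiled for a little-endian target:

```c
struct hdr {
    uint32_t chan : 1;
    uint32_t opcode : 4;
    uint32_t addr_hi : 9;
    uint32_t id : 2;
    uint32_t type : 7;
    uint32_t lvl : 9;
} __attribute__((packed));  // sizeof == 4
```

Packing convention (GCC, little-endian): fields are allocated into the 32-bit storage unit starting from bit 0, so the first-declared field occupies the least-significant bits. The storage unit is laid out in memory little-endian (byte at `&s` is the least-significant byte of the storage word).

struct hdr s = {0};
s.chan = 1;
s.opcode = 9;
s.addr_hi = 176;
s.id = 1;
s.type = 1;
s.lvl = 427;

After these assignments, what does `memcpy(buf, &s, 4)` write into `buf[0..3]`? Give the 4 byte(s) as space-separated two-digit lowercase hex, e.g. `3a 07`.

13 56 81 d5

[0+:1] chan=1 & 0x1 = 0x1; word=0x00000001
[1+:4] opcode=9 & 0xf = 0x9; word=0x00000013
[5+:9] addr_hi=176 & 0x1ff = 0xb0; word=0x00001613
[14+:2] id=1 & 0x3 = 0x1; word=0x00005613
[16+:7] type=1 & 0x7f = 0x1; word=0x00015613
[23+:9] lvl=427 & 0x1ff = 0x1ab; word=0xd5815613
word = 0xd5815613 → little-endian bytes:
  [0]=0x13  [1]=0x56  [2]=0x81  [3]=0xd5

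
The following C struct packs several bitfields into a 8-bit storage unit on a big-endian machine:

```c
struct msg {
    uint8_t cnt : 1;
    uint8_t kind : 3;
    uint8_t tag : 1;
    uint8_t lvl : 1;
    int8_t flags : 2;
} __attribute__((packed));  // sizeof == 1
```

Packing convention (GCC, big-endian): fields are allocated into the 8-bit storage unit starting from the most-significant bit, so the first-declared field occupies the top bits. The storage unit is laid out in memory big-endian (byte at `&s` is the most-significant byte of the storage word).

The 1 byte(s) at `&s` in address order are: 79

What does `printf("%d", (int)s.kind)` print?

[0]=0x79 (big-endian) → word 0x79
cnt:1 @ bit 7 → (0x79>>7)&0x1 = 0x0
kind:3 @ bit 4 → (0x79>>4)&0x7 = 0x7  ←
tag:1 @ bit 3 → (0x79>>3)&0x1 = 0x1
lvl:1 @ bit 2 → (0x79>>2)&0x1 = 0x0
flags:2 @ bit 0 → (0x79>>0)&0x3 = 0x1

7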